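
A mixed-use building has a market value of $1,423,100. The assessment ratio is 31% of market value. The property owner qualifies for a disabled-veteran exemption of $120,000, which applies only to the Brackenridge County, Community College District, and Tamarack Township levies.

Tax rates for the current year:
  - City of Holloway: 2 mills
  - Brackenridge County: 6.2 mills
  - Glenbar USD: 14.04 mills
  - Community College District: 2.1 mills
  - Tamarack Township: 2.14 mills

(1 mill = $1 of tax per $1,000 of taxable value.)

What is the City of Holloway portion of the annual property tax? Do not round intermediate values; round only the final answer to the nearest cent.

$882.32

Assessed value = $1,423,100 × 0.31 = $441,161
City of Holloway taxable value = $441,161 (exemption does not apply)
City of Holloway levy = $441,161 × 0.002 = $882.322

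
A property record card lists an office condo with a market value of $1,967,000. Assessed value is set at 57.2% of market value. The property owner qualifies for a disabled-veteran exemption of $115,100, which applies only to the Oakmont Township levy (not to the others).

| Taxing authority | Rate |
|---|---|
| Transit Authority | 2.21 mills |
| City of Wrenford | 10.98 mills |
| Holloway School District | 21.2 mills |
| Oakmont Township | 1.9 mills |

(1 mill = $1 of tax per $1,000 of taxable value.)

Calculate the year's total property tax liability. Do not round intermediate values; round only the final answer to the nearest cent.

$40,612.06

Assessed value = $1,967,000 × 0.572 = $1,125,124
Transit Authority: $1,125,124 × 0.00221 = $2,486.52404
City of Wrenford: $1,125,124 × 0.01098 = $12,353.86152
Holloway School District: $1,125,124 × 0.0212 = $23,852.6288
Oakmont Township: ($1,125,124 − $115,100) × 0.0019 = $1,010,024 × 0.0019 = $1,919.0456
Total = $40,612.05996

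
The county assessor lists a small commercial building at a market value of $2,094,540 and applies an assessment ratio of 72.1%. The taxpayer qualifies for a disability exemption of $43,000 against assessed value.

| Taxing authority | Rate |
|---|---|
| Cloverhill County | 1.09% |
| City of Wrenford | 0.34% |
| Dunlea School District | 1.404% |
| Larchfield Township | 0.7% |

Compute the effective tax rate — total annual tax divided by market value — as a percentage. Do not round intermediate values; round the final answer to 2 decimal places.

2.48%

Assessed value = $2,094,540 × 0.721 = $1,510,163.34
Taxable value = $1,510,163.34 − $43,000 = $1,467,163.34
Cloverhill County: $1,467,163.34 × 0.0109 = $15,992.080406
City of Wrenford: $1,467,163.34 × 0.0034 = $4,988.355356
Dunlea School District: $1,467,163.34 × 0.01404 = $20,598.9732936
Larchfield Township: $1,467,163.34 × 0.007 = $10,270.14338
Total tax = $51,849.5524356
Effective rate = $51,849.5524356 ÷ $2,094,540 = 2.48% of market value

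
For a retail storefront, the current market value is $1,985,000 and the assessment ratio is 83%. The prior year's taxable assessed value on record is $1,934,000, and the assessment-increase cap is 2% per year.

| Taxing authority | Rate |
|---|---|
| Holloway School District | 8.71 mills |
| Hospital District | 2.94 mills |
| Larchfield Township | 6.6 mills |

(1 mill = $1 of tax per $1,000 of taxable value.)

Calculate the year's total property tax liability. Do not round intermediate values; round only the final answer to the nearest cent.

$30,067.79

Uncapped assessed value = $1,985,000 × 0.83 = $1,647,550
Cap limit = $1,934,000 × 1.02 = $1,972,680
Taxable assessed value = min($1,647,550, $1,972,680) = $1,647,550 (cap does not bind)
Holloway School District: $1,647,550 × 0.00871 = $14,350.1605
Hospital District: $1,647,550 × 0.00294 = $4,843.797
Larchfield Township: $1,647,550 × 0.0066 = $10,873.83
Total = $30,067.7875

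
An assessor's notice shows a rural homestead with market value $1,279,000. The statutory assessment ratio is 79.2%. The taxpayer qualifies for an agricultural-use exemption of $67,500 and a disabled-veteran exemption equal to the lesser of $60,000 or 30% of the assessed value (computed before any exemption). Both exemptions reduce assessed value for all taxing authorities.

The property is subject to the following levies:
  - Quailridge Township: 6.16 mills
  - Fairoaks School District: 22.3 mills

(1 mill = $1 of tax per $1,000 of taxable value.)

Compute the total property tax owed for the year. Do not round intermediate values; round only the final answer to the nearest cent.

Assessed value = $1,279,000 × 0.792 = $1,012,968
Disabled-veteran exemption = min($60,000, 30% × $1,012,968) = min($60,000, $303,890.4) = $60,000 (dollar cap binds)
Taxable value = $1,012,968 − $67,500 − $60,000 = $885,468
Quailridge Township: $885,468 × 0.00616 = $5,454.48288
Fairoaks School District: $885,468 × 0.0223 = $19,745.9364
Total = $25,200.41928

$25,200.42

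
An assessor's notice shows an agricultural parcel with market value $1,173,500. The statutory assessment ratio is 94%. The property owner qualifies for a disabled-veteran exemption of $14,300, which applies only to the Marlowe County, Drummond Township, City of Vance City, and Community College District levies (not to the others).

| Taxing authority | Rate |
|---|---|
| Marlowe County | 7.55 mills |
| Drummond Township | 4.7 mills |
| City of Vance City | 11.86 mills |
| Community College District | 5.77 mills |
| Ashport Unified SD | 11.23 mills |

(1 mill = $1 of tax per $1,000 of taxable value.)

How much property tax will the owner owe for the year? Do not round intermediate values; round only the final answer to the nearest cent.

$44,920.75

Assessed value = $1,173,500 × 0.94 = $1,103,090
Marlowe County: ($1,103,090 − $14,300) × 0.00755 = $1,088,790 × 0.00755 = $8,220.3645
Drummond Township: ($1,103,090 − $14,300) × 0.0047 = $1,088,790 × 0.0047 = $5,117.313
City of Vance City: ($1,103,090 − $14,300) × 0.01186 = $1,088,790 × 0.01186 = $12,913.0494
Community College District: ($1,103,090 − $14,300) × 0.00577 = $1,088,790 × 0.00577 = $6,282.3183
Ashport Unified SD: $1,103,090 × 0.01123 = $12,387.7007
Total = $44,920.7459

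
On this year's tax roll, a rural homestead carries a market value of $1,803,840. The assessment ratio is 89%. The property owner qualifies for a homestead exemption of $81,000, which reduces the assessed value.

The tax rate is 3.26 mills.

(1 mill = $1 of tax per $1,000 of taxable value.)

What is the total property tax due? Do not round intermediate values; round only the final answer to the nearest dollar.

Assessed value = $1,803,840 × 0.89 = $1,605,417.6
Taxable value = $1,605,417.6 − $81,000 = $1,524,417.6
Tax = $1,524,417.6 × 0.00326 = $4,969.601376

$4,970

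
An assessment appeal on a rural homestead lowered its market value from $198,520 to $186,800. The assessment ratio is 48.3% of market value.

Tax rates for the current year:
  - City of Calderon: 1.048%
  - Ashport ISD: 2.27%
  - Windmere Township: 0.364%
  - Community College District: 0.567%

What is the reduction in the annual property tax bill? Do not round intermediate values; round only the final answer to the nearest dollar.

$241

Old assessed value = $198,520 × 0.483 = $95,885.16
New assessed value = $186,800 × 0.483 = $90,224.4
Combined rate = 0.01048 + 0.0227 + 0.00364 + 0.00567 = 0.04249
Old tax = $95,885.16 × 0.04249 = $4,074.1604484
New tax = $90,224.4 × 0.04249 = $3,833.634756
Reduction = $4,074.1604484 − $3,833.634756 = $240.5256924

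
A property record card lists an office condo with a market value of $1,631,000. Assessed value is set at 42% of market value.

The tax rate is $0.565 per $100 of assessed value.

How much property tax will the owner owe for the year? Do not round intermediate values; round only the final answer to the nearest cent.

$3,870.36

Assessed value = $1,631,000 × 0.42 = $685,020
Tax = $685,020 × 0.00565 = $3,870.363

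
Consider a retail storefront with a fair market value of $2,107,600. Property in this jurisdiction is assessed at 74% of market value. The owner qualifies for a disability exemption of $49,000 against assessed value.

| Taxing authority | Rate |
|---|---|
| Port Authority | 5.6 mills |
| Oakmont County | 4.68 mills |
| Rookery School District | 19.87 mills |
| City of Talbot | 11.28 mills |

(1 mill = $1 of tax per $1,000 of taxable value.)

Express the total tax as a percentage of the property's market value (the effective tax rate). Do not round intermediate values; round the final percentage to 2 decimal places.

2.97%

Assessed value = $2,107,600 × 0.74 = $1,559,624
Taxable value = $1,559,624 − $49,000 = $1,510,624
Port Authority: $1,510,624 × 0.0056 = $8,459.4944
Oakmont County: $1,510,624 × 0.00468 = $7,069.72032
Rookery School District: $1,510,624 × 0.01987 = $30,016.09888
City of Talbot: $1,510,624 × 0.01128 = $17,039.83872
Total tax = $62,585.15232
Effective rate = $62,585.15232 ÷ $2,107,600 = 2.97% of market value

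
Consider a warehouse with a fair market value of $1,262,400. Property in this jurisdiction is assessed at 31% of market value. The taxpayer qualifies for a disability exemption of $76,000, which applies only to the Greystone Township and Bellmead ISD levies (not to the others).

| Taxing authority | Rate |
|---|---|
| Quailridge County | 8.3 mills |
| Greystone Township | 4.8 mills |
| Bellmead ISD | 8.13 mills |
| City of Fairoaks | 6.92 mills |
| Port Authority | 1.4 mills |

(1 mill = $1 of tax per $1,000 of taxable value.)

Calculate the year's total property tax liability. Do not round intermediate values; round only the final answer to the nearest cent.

Assessed value = $1,262,400 × 0.31 = $391,344
Quailridge County: $391,344 × 0.0083 = $3,248.1552
Greystone Township: ($391,344 − $76,000) × 0.0048 = $315,344 × 0.0048 = $1,513.6512
Bellmead ISD: ($391,344 − $76,000) × 0.00813 = $315,344 × 0.00813 = $2,563.74672
City of Fairoaks: $391,344 × 0.00692 = $2,708.10048
Port Authority: $391,344 × 0.0014 = $547.8816
Total = $10,581.5352

$10,581.54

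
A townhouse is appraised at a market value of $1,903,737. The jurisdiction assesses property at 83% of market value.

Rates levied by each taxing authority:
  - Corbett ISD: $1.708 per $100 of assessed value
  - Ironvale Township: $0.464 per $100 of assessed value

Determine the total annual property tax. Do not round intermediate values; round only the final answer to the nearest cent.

Assessed value = $1,903,737 × 0.83 = $1,580,101.71
Corbett ISD: $1,580,101.71 × 0.01708 = $26,988.1372068
Ironvale Township: $1,580,101.71 × 0.00464 = $7,331.6719344
Total = $26,988.1372068 + $7,331.6719344 = $34,319.8091412

$34,319.81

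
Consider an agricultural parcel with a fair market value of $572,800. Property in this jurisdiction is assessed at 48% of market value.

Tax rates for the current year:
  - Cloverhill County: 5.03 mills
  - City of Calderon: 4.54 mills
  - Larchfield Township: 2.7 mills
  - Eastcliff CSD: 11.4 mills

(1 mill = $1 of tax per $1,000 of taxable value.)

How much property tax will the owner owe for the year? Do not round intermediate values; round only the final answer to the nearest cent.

$6,507.92

Assessed value = $572,800 × 0.48 = $274,944
Cloverhill County: $274,944 × 0.00503 = $1,382.96832
City of Calderon: $274,944 × 0.00454 = $1,248.24576
Larchfield Township: $274,944 × 0.0027 = $742.3488
Eastcliff CSD: $274,944 × 0.0114 = $3,134.3616
Total = $1,382.96832 + $1,248.24576 + $742.3488 + $3,134.3616 = $6,507.92448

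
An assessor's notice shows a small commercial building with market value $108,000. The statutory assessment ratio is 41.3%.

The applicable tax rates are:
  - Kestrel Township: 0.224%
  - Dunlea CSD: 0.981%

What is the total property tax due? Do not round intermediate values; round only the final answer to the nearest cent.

$537.48

Assessed value = $108,000 × 0.413 = $44,604
Kestrel Township: $44,604 × 0.00224 = $99.91296
Dunlea CSD: $44,604 × 0.00981 = $437.56524
Total = $99.91296 + $437.56524 = $537.4782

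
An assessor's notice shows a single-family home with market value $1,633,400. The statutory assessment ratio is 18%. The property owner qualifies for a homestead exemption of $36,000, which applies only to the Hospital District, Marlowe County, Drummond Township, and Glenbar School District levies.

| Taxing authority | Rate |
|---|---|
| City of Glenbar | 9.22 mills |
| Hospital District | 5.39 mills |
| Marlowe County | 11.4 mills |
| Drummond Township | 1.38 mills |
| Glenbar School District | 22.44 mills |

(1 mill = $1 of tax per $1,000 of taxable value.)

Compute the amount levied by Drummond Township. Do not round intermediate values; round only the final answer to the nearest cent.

$356.06

Assessed value = $1,633,400 × 0.18 = $294,012
Drummond Township taxable value = $294,012 − $36,000 = $258,012
Drummond Township levy = $258,012 × 0.00138 = $356.05656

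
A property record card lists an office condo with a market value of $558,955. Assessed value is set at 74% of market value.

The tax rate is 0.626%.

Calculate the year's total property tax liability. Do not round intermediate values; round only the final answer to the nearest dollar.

$2,589

Assessed value = $558,955 × 0.74 = $413,626.7
Tax = $413,626.7 × 0.00626 = $2,589.303142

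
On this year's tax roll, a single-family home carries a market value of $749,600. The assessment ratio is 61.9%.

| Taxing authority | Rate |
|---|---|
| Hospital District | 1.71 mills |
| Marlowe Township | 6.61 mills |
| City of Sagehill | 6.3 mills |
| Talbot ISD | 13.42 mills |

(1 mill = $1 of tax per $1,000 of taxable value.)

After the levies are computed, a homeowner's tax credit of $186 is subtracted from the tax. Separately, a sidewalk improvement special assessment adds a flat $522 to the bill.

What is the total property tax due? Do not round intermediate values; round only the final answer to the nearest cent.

$13,346.63

Assessed value = $749,600 × 0.619 = $464,002.4
Hospital District: $464,002.4 × 0.00171 = $793.444104
Marlowe Township: $464,002.4 × 0.00661 = $3,067.055864
City of Sagehill: $464,002.4 × 0.0063 = $2,923.21512
Talbot ISD: $464,002.4 × 0.01342 = $6,226.912208
Levies subtotal = $13,010.627296
After credit = $13,010.627296 − $186 = $12,824.627296
Total = $12,824.627296 + $522 = $13,346.627296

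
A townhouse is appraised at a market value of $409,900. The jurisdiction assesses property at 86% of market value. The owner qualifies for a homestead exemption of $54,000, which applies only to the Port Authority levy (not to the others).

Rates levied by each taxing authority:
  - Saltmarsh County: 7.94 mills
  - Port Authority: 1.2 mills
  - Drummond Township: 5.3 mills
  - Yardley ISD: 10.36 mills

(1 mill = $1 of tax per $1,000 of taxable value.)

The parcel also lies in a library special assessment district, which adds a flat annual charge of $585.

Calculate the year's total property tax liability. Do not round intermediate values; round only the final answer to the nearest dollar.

$9,263

Assessed value = $409,900 × 0.86 = $352,514
Saltmarsh County: $352,514 × 0.00794 = $2,798.96116
Port Authority: ($352,514 − $54,000) × 0.0012 = $298,514 × 0.0012 = $358.2168
Drummond Township: $352,514 × 0.0053 = $1,868.3242
Yardley ISD: $352,514 × 0.01036 = $3,652.04504
Levies subtotal = $8,677.5472
Total = $8,677.5472 + $585 = $9,262.5472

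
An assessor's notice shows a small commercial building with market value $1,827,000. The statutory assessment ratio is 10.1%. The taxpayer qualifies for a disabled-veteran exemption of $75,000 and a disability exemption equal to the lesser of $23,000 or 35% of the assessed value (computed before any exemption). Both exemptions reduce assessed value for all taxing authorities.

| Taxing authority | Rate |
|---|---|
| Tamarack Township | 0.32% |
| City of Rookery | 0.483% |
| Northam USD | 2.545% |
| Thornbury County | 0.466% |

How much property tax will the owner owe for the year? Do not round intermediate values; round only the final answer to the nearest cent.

$3,300.14

Assessed value = $1,827,000 × 0.101 = $184,527
Disability exemption = min($23,000, 35% × $184,527) = min($23,000, $64,584.45) = $23,000 (dollar cap binds)
Taxable value = $184,527 − $75,000 − $23,000 = $86,527
Tamarack Township: $86,527 × 0.0032 = $276.8864
City of Rookery: $86,527 × 0.00483 = $417.92541
Northam USD: $86,527 × 0.02545 = $2,202.11215
Thornbury County: $86,527 × 0.00466 = $403.21582
Total = $3,300.13978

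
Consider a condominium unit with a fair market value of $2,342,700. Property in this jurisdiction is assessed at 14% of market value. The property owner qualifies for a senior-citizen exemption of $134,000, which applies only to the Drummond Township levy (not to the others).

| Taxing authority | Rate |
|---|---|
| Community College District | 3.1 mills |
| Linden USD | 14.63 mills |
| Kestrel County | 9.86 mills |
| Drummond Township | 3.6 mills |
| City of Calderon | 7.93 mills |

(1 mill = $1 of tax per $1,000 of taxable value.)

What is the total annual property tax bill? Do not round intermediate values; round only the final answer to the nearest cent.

$12,348.10

Assessed value = $2,342,700 × 0.14 = $327,978
Community College District: $327,978 × 0.0031 = $1,016.7318
Linden USD: $327,978 × 0.01463 = $4,798.31814
Kestrel County: $327,978 × 0.00986 = $3,233.86308
Drummond Township: ($327,978 − $134,000) × 0.0036 = $193,978 × 0.0036 = $698.3208
City of Calderon: $327,978 × 0.00793 = $2,600.86554
Total = $12,348.09936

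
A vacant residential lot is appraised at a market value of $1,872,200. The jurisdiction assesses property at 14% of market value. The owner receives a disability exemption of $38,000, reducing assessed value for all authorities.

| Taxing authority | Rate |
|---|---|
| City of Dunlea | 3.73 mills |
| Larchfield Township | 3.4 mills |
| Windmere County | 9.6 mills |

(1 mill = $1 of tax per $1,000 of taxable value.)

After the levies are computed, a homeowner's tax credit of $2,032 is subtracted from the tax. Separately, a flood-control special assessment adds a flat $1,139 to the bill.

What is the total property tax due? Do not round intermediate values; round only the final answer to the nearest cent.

Assessed value = $1,872,200 × 0.14 = $262,108
Taxable value = $262,108 − $38,000 = $224,108
City of Dunlea: $224,108 × 0.00373 = $835.92284
Larchfield Township: $224,108 × 0.0034 = $761.9672
Windmere County: $224,108 × 0.0096 = $2,151.4368
Levies subtotal = $3,749.32684
After credit = $3,749.32684 − $2,032 = $1,717.32684
Total = $1,717.32684 + $1,139 = $2,856.32684

$2,856.33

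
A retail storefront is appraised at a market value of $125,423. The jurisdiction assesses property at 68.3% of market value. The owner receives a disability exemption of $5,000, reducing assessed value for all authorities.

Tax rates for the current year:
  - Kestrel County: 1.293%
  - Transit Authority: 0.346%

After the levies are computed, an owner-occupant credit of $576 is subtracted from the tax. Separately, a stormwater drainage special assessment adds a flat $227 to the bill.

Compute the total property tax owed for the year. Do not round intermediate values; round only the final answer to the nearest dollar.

Assessed value = $125,423 × 0.683 = $85,663.909
Taxable value = $85,663.909 − $5,000 = $80,663.909
Kestrel County: $80,663.909 × 0.01293 = $1,042.98434337
Transit Authority: $80,663.909 × 0.00346 = $279.09712514
Levies subtotal = $1,322.08146851
After credit = $1,322.08146851 − $576 = $746.08146851
Total = $746.08146851 + $227 = $973.08146851

$973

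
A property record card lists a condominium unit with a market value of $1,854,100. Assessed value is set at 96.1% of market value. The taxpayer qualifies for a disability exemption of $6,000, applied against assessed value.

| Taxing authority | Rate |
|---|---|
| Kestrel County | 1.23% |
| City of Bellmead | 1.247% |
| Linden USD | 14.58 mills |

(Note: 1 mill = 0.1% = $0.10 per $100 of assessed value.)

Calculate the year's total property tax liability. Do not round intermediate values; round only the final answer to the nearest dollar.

$69,877

Assessed value = $1,854,100 × 0.961 = $1,781,790.1
Taxable value = $1,781,790.1 − $6,000 = $1,775,790.1
Kestrel County: $1,775,790.1 × 0.0123 = $21,842.21823
City of Bellmead: $1,775,790.1 × 0.01247 = $22,144.102547
Linden USD: $1,775,790.1 × 0.01458 = $25,891.019658
Total = $69,877.340435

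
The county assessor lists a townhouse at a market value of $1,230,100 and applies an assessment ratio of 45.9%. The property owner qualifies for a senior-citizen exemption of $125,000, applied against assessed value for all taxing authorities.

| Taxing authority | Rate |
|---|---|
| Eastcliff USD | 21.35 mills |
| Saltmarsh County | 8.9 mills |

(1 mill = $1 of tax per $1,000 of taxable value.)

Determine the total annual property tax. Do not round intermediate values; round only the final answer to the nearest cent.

Assessed value = $1,230,100 × 0.459 = $564,615.9
Taxable value = $564,615.9 − $125,000 = $439,615.9
Eastcliff USD: $439,615.9 × 0.02135 = $9,385.799465
Saltmarsh County: $439,615.9 × 0.0089 = $3,912.58151
Total = $9,385.799465 + $3,912.58151 = $13,298.380975

$13,298.38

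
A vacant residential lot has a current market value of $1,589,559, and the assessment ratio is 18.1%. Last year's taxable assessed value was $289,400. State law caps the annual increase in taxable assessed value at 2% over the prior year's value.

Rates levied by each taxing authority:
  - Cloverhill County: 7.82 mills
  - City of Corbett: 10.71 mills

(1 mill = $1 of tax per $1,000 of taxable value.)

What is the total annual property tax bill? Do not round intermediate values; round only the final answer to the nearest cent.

$5,331.27

Uncapped assessed value = $1,589,559 × 0.181 = $287,710.179
Cap limit = $289,400 × 1.02 = $295,188
Taxable assessed value = min($287,710.179, $295,188) = $287,710.179 (cap does not bind)
Cloverhill County: $287,710.179 × 0.00782 = $2,249.89359978
City of Corbett: $287,710.179 × 0.01071 = $3,081.37601709
Total = $5,331.26961687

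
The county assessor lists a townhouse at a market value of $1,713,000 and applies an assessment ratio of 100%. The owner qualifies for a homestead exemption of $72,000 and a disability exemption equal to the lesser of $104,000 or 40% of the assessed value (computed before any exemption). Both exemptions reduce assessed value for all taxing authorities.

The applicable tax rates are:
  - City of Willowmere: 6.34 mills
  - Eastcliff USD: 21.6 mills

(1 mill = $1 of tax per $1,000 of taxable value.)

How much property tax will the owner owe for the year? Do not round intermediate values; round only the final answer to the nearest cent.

$42,943.78

Assessed value = $1,713,000 × 1 = $1,713,000
Disability exemption = min($104,000, 40% × $1,713,000) = min($104,000, $685,200) = $104,000 (dollar cap binds)
Taxable value = $1,713,000 − $72,000 − $104,000 = $1,537,000
City of Willowmere: $1,537,000 × 0.00634 = $9,744.58
Eastcliff USD: $1,537,000 × 0.0216 = $33,199.2
Total = $42,943.78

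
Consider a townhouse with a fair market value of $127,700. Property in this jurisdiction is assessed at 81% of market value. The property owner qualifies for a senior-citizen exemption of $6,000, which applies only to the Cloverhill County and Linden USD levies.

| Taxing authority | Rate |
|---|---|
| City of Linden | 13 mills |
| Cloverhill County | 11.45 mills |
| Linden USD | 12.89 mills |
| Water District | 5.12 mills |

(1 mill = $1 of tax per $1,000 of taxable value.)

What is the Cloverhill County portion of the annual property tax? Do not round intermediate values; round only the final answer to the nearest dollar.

$1,116

Assessed value = $127,700 × 0.81 = $103,437
Cloverhill County taxable value = $103,437 − $6,000 = $97,437
Cloverhill County levy = $97,437 × 0.01145 = $1,115.65365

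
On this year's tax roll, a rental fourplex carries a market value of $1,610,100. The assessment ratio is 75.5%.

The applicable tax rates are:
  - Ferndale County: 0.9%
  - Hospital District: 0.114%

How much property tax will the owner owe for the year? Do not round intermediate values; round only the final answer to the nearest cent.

$12,326.44

Assessed value = $1,610,100 × 0.755 = $1,215,625.5
Ferndale County: $1,215,625.5 × 0.009 = $10,940.6295
Hospital District: $1,215,625.5 × 0.00114 = $1,385.81307
Total = $10,940.6295 + $1,385.81307 = $12,326.44257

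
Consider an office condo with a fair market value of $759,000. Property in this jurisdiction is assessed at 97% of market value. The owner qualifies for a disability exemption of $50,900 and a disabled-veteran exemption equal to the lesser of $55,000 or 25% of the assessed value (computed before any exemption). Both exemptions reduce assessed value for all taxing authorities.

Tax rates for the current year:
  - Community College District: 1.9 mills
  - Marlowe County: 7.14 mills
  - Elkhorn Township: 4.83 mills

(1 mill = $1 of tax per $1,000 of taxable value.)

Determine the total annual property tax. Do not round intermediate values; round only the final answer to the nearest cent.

Assessed value = $759,000 × 0.97 = $736,230
Disabled-veteran exemption = min($55,000, 25% × $736,230) = min($55,000, $184,057.5) = $55,000 (dollar cap binds)
Taxable value = $736,230 − $50,900 − $55,000 = $630,330
Community College District: $630,330 × 0.0019 = $1,197.627
Marlowe County: $630,330 × 0.00714 = $4,500.5562
Elkhorn Township: $630,330 × 0.00483 = $3,044.4939
Total = $8,742.6771

$8,742.68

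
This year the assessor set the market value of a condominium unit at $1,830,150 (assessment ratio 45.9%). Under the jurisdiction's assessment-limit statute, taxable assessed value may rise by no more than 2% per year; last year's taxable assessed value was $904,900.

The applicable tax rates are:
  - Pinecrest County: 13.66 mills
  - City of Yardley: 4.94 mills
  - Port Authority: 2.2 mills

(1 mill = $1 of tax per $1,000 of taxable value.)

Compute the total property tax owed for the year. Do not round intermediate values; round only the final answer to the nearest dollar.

$17,473

Uncapped assessed value = $1,830,150 × 0.459 = $840,038.85
Cap limit = $904,900 × 1.02 = $922,998
Taxable assessed value = min($840,038.85, $922,998) = $840,038.85 (cap does not bind)
Pinecrest County: $840,038.85 × 0.01366 = $11,474.930691
City of Yardley: $840,038.85 × 0.00494 = $4,149.791919
Port Authority: $840,038.85 × 0.0022 = $1,848.08547
Total = $17,472.80808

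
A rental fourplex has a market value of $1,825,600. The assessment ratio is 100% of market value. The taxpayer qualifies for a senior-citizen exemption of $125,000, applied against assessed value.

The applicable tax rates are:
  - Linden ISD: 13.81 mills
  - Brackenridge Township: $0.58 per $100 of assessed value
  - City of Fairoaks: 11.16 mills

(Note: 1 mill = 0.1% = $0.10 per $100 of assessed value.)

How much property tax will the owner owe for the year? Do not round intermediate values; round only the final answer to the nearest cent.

Assessed value = $1,825,600 × 1 = $1,825,600
Taxable value = $1,825,600 − $125,000 = $1,700,600
Linden ISD: $1,700,600 × 0.01381 = $23,485.286
Brackenridge Township: $1,700,600 × 0.0058 = $9,863.48
City of Fairoaks: $1,700,600 × 0.01116 = $18,978.696
Total = $52,327.462

$52,327.46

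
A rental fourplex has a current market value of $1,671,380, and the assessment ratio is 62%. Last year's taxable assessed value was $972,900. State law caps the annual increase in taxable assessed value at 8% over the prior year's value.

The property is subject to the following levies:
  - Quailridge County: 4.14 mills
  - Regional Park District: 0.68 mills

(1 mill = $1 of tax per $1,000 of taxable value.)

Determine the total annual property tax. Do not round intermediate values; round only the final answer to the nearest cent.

$4,994.75

Uncapped assessed value = $1,671,380 × 0.62 = $1,036,255.6
Cap limit = $972,900 × 1.08 = $1,050,732
Taxable assessed value = min($1,036,255.6, $1,050,732) = $1,036,255.6 (cap does not bind)
Quailridge County: $1,036,255.6 × 0.00414 = $4,290.098184
Regional Park District: $1,036,255.6 × 0.00068 = $704.653808
Total = $4,994.751992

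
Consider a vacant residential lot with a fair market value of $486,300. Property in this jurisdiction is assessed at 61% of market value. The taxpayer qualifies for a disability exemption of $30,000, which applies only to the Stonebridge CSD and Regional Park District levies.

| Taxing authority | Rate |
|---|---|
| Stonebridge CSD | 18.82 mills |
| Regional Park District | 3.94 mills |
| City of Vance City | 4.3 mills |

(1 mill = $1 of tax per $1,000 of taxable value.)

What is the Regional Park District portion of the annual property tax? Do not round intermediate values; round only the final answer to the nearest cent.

Assessed value = $486,300 × 0.61 = $296,643
Regional Park District taxable value = $296,643 − $30,000 = $266,643
Regional Park District levy = $266,643 × 0.00394 = $1,050.57342

$1,050.57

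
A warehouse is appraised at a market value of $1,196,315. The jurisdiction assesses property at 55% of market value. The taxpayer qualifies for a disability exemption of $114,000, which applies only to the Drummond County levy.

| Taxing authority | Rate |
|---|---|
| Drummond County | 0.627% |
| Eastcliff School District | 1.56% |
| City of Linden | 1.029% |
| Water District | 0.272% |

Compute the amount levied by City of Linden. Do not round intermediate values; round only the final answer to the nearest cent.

$6,770.54

Assessed value = $1,196,315 × 0.55 = $657,973.25
City of Linden taxable value = $657,973.25 (exemption does not apply)
City of Linden levy = $657,973.25 × 0.01029 = $6,770.5447425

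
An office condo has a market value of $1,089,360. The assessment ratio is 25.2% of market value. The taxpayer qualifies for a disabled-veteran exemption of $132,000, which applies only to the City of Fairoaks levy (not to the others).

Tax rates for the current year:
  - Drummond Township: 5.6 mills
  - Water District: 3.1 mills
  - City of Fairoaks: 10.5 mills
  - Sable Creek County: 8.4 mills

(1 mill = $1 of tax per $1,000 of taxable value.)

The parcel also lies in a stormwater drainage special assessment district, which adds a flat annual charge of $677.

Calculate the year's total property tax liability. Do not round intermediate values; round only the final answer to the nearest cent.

Assessed value = $1,089,360 × 0.252 = $274,518.72
Drummond Township: $274,518.72 × 0.0056 = $1,537.304832
Water District: $274,518.72 × 0.0031 = $851.008032
City of Fairoaks: ($274,518.72 − $132,000) × 0.0105 = $142,518.72 × 0.0105 = $1,496.44656
Sable Creek County: $274,518.72 × 0.0084 = $2,305.957248
Levies subtotal = $6,190.716672
Total = $6,190.716672 + $677 = $6,867.716672

$6,867.72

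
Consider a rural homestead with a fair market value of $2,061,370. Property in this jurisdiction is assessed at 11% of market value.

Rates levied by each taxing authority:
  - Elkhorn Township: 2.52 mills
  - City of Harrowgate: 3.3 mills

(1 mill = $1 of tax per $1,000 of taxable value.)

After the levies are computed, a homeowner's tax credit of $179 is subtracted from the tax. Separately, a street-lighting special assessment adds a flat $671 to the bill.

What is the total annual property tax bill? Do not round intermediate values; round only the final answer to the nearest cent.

$1,811.69

Assessed value = $2,061,370 × 0.11 = $226,750.7
Elkhorn Township: $226,750.7 × 0.00252 = $571.411764
City of Harrowgate: $226,750.7 × 0.0033 = $748.27731
Levies subtotal = $1,319.689074
After credit = $1,319.689074 − $179 = $1,140.689074
Total = $1,140.689074 + $671 = $1,811.689074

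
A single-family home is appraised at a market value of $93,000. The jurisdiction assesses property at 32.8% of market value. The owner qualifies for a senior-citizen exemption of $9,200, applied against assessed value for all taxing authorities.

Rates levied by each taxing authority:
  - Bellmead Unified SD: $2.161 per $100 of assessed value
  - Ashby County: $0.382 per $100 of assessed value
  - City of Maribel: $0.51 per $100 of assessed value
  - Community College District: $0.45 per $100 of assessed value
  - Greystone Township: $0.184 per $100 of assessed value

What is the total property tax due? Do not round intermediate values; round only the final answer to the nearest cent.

$785.48

Assessed value = $93,000 × 0.328 = $30,504
Taxable value = $30,504 − $9,200 = $21,304
Bellmead Unified SD: $21,304 × 0.02161 = $460.37944
Ashby County: $21,304 × 0.00382 = $81.38128
City of Maribel: $21,304 × 0.0051 = $108.6504
Community College District: $21,304 × 0.0045 = $95.868
Greystone Township: $21,304 × 0.00184 = $39.19936
Total = $460.37944 + $81.38128 + $108.6504 + $95.868 + $39.19936 = $785.47848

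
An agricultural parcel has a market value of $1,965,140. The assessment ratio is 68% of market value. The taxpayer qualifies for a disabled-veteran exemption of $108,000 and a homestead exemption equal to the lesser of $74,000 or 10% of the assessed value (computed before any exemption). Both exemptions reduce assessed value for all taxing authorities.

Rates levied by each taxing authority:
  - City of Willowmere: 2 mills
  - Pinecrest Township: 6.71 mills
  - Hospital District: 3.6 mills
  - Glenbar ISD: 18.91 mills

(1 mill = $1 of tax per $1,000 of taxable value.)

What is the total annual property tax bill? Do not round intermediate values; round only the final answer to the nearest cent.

Assessed value = $1,965,140 × 0.68 = $1,336,295.2
Homestead exemption = min($74,000, 10% × $1,336,295.2) = min($74,000, $133,629.52) = $74,000 (dollar cap binds)
Taxable value = $1,336,295.2 − $108,000 − $74,000 = $1,154,295.2
City of Willowmere: $1,154,295.2 × 0.002 = $2,308.5904
Pinecrest Township: $1,154,295.2 × 0.00671 = $7,745.320792
Hospital District: $1,154,295.2 × 0.0036 = $4,155.46272
Glenbar ISD: $1,154,295.2 × 0.01891 = $21,827.722232
Total = $36,037.096144

$36,037.10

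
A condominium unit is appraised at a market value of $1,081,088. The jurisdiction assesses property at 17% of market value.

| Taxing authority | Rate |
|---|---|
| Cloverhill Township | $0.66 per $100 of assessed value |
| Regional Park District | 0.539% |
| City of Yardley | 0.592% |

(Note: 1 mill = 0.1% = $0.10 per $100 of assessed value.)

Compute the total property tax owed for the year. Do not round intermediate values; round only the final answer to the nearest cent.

Assessed value = $1,081,088 × 0.17 = $183,784.96
Cloverhill Township: $183,784.96 × 0.0066 = $1,212.980736
Regional Park District: $183,784.96 × 0.00539 = $990.6009344
City of Yardley: $183,784.96 × 0.00592 = $1,088.0069632
Total = $3,291.5886336

$3,291.59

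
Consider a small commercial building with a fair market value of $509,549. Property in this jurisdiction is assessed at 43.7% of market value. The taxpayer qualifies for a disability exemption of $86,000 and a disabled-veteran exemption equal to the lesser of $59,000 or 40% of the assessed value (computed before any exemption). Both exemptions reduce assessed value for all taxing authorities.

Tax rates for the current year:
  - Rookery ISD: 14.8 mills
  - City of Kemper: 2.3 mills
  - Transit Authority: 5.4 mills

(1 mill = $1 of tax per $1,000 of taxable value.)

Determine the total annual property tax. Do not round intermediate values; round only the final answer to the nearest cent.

$1,747.64

Assessed value = $509,549 × 0.437 = $222,672.913
Disabled-veteran exemption = min($59,000, 40% × $222,672.913) = min($59,000, $89,069.1652) = $59,000 (dollar cap binds)
Taxable value = $222,672.913 − $86,000 − $59,000 = $77,672.913
Rookery ISD: $77,672.913 × 0.0148 = $1,149.5591124
City of Kemper: $77,672.913 × 0.0023 = $178.6476999
Transit Authority: $77,672.913 × 0.0054 = $419.4337302
Total = $1,747.6405425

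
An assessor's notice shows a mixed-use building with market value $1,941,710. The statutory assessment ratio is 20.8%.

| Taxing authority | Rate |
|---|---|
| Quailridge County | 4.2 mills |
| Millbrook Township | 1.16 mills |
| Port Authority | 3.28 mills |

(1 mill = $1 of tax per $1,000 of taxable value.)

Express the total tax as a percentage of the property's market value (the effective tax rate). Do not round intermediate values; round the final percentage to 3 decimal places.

0.180%

Assessed value = $1,941,710 × 0.208 = $403,875.68
Quailridge County: $403,875.68 × 0.0042 = $1,696.277856
Millbrook Township: $403,875.68 × 0.00116 = $468.4957888
Port Authority: $403,875.68 × 0.00328 = $1,324.7122304
Total tax = $3,489.4858752
Effective rate = $3,489.4858752 ÷ $1,941,710 = 0.180% of market value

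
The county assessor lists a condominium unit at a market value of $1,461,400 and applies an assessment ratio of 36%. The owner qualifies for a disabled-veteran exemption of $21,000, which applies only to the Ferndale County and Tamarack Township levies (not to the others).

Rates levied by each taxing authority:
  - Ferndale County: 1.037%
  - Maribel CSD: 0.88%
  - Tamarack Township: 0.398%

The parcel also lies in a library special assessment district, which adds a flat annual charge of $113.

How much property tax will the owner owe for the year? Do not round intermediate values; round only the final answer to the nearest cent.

$11,990.96

Assessed value = $1,461,400 × 0.36 = $526,104
Ferndale County: ($526,104 − $21,000) × 0.01037 = $505,104 × 0.01037 = $5,237.92848
Maribel CSD: $526,104 × 0.0088 = $4,629.7152
Tamarack Township: ($526,104 − $21,000) × 0.00398 = $505,104 × 0.00398 = $2,010.31392
Levies subtotal = $11,877.9576
Total = $11,877.9576 + $113 = $11,990.9576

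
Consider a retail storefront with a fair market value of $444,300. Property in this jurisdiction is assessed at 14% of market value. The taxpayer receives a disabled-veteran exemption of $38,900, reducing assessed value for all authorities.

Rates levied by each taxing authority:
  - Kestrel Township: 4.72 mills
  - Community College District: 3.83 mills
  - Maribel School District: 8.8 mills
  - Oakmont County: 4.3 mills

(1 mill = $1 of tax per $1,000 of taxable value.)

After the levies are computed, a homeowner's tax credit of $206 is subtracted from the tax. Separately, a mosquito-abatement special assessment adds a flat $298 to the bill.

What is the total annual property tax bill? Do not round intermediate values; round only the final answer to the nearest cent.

$596.49

Assessed value = $444,300 × 0.14 = $62,202
Taxable value = $62,202 − $38,900 = $23,302
Kestrel Township: $23,302 × 0.00472 = $109.98544
Community College District: $23,302 × 0.00383 = $89.24666
Maribel School District: $23,302 × 0.0088 = $205.0576
Oakmont County: $23,302 × 0.0043 = $100.1986
Levies subtotal = $504.4883
After credit = $504.4883 − $206 = $298.4883
Total = $298.4883 + $298 = $596.4883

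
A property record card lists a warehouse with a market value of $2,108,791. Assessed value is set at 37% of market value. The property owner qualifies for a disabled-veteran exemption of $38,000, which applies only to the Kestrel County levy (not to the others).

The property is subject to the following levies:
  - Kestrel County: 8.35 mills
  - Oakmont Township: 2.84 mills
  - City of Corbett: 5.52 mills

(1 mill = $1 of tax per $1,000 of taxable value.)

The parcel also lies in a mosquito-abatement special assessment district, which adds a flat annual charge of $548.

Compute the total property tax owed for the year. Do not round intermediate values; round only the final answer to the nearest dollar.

$13,269

Assessed value = $2,108,791 × 0.37 = $780,252.67
Kestrel County: ($780,252.67 − $38,000) × 0.00835 = $742,252.67 × 0.00835 = $6,197.8097945
Oakmont Township: $780,252.67 × 0.00284 = $2,215.9175828
City of Corbett: $780,252.67 × 0.00552 = $4,306.9947384
Levies subtotal = $12,720.7221157
Total = $12,720.7221157 + $548 = $13,268.7221157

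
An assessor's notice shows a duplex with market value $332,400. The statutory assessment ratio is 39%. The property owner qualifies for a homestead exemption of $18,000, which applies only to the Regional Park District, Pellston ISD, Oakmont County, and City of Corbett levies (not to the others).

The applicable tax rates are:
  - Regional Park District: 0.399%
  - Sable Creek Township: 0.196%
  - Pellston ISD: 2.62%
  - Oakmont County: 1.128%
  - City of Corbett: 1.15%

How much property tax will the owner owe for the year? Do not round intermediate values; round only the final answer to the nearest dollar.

$6,167

Assessed value = $332,400 × 0.39 = $129,636
Regional Park District: ($129,636 − $18,000) × 0.00399 = $111,636 × 0.00399 = $445.42764
Sable Creek Township: $129,636 × 0.00196 = $254.08656
Pellston ISD: ($129,636 − $18,000) × 0.0262 = $111,636 × 0.0262 = $2,924.8632
Oakmont County: ($129,636 − $18,000) × 0.01128 = $111,636 × 0.01128 = $1,259.25408
City of Corbett: ($129,636 − $18,000) × 0.0115 = $111,636 × 0.0115 = $1,283.814
Total = $6,167.44548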